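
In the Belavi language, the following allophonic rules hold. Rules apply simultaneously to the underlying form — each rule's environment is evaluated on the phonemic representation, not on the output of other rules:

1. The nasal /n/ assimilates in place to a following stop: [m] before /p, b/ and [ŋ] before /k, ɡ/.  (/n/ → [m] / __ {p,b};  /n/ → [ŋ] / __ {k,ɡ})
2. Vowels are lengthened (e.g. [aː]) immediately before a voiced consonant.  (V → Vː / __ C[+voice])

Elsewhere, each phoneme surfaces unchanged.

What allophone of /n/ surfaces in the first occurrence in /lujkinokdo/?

[n]

/n/ — between /i/ and /o/; rule 1 does not apply here → [n].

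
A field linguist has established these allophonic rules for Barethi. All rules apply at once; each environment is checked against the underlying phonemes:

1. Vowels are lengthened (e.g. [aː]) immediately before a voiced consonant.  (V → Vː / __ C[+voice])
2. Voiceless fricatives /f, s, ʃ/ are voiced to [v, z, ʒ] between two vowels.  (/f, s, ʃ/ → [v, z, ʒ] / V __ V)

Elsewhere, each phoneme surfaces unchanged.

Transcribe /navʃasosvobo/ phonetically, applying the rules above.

/a/ meets the environment for rule 1 (before a voiced consonant) → [aː].
/ʃ/ — between /v/ and /a/; rule 2 does not apply here → [ʃ].
/a/ — between /ʃ/ and /s/; rule 1 does not apply here → [a].
/s/ (between /a/ and /o/) occurs between two vowels → [z] by rule 2.
/o/ — between /s/ and /s/; rule 1 does not apply here → [o].
/s/ (between /o/ and /v/) is in the target of rule 2 but the environment (between two vowels) is not met → [s].
Rule 1 applies to /o/ (between /v/ and /b/: before a voiced consonant) → [oː].
/o/ (word-final): rule 1 targets it, but not before a voiced consonant → unchanged [o].

[naːvʃazosvoːbo]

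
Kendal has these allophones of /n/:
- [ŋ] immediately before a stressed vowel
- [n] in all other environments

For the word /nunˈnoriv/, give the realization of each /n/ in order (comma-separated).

[n], [n], [ŋ]

Occurrence 1 (position 1): no conditioning environment matches → elsewhere allophone [n].
Occurrence 2 (position 3): no conditioning environment matches → elsewhere allophone [n].
Occurrence 3 (position 4): immediately before a stressed vowel → [ŋ].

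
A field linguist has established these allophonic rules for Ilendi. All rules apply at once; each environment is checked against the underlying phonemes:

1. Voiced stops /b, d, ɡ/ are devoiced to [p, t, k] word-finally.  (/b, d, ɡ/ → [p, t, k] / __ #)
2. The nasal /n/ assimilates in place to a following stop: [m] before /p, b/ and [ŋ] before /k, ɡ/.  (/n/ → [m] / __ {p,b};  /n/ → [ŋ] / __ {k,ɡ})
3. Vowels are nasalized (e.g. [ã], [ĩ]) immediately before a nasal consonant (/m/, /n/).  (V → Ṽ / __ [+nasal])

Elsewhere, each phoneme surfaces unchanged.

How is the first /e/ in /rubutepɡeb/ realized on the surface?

/e/ (between /t/ and /p/) fails the environment for rule 3, so it stays [e].

[e]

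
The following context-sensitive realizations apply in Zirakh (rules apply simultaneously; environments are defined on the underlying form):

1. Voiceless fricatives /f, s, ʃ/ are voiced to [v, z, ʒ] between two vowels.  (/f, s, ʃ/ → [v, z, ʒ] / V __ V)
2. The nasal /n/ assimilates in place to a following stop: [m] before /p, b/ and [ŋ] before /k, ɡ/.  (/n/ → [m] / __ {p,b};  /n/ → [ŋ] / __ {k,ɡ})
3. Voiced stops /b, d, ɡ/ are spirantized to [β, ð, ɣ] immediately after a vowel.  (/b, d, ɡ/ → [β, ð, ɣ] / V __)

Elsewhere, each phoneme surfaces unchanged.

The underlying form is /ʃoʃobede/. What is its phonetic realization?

/ʃ/ (word-initial): rule 1 targets it, but not between two vowels → unchanged [ʃ].
Rule 1 applies to /ʃ/ (between /o/ and /o/: between two vowels) → [ʒ].
/b/ (between /o/ and /e/) occurs immediately after a vowel → [β] by rule 3.
/d/ (between /e/ and /e/): immediately after a vowel, so rule 3 applies → [ð].

[ʃoʒoβeðe]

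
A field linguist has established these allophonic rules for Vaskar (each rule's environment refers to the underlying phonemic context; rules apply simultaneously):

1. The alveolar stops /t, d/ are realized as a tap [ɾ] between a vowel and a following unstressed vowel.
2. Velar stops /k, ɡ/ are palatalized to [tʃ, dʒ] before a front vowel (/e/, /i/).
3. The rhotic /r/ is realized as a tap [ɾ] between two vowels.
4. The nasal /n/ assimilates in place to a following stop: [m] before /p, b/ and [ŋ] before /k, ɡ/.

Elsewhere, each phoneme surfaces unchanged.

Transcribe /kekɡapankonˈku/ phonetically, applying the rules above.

[tʃekɡapaŋkoŋˈku]

/k/ (word-initial) occurs before a front vowel → [tʃ] by rule 2.
/e/ — not in any rule's target class → [e].
/k/ (between /e/ and /ɡ/) is in the target of rule 2 but the environment (before a front vowel) is not met → [k].
/ɡ/ — between /k/ and /a/; rule 2 does not apply here → [ɡ].
/a/ — not in any rule's target class → [a].
/p/ stays [p].
/a/ stays [a].
/n/ meets the environment for rule 4 (before a labial or velar stop) → [ŋ].
/k/ (between /n/ and /o/): rule 2 targets it, but not before a front vowel → unchanged [k].
/o/ stays [o].
/n/ (between /o/ and /k/) occurs before a labial or velar stop → [ŋ] by rule 4.
/k/ — between /n/ and /u/; rule 2 does not apply here → [k].
/u/ stays [u].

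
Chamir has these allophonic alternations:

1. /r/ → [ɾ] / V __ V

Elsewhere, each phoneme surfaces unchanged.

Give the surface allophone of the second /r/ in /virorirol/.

[ɾ]

/r/ — between /o/ and /i/, between two vowels — surfaces as [ɾ] (rule 1).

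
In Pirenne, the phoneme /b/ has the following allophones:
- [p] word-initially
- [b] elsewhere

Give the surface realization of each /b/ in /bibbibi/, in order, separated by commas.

Occurrence 1 (position 1): word-initially → [p].
Occurrence 2 (position 3): no conditioning environment matches → elsewhere allophone [b].
Occurrence 3 (position 4): no conditioning environment matches → elsewhere allophone [b].
Occurrence 4 (position 6): no conditioning environment matches → elsewhere allophone [b].

[p], [b], [b], [b]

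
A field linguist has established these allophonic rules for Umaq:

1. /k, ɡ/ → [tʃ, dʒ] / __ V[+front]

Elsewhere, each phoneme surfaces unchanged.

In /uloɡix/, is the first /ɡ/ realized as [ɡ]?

No

/ɡ/ — between /o/ and /i/, before a front vowel — surfaces as [dʒ] (rule 1).
The actual realization is [dʒ], not [ɡ].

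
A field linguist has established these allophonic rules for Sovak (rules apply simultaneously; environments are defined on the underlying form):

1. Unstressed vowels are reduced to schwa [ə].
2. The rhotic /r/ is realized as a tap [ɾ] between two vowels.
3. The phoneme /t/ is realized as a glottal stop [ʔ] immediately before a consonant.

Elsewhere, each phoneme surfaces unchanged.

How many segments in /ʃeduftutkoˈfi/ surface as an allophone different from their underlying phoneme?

5

Segments that undergo a rule: /e/ → [ə] (rule 1); /u/ → [ə] (rule 1); /u/ → [ə] (rule 1); /t/ → [ʔ] (rule 3); /o/ → [ə] (rule 1).
All other segments surface unchanged.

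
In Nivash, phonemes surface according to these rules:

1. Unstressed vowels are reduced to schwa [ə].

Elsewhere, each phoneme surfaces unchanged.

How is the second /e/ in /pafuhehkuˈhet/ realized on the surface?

/e/ (between /h/ and /t/) fails the environment for rule 1, so it stays [e].

[e]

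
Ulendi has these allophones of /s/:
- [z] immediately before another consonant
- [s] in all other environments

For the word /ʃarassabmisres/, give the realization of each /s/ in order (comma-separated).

[z], [s], [z], [s]

Occurrence 1 (position 5): immediately before another consonant → [z].
Occurrence 2 (position 6): no conditioning environment matches → elsewhere allophone [s].
Occurrence 3 (position 11): immediately before another consonant → [z].
Occurrence 4 (position 14): no conditioning environment matches → elsewhere allophone [s].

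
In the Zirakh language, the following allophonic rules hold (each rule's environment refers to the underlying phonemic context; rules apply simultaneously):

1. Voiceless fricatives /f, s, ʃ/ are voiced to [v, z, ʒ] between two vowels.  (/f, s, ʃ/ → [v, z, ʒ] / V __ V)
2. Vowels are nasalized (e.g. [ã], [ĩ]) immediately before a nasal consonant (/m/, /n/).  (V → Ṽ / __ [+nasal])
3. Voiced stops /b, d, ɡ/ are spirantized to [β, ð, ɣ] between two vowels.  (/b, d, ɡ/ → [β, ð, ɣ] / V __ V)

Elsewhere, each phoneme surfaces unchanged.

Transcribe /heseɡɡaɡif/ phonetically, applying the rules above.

/h/ (word-initial) is unaffected → [h].
/e/ (between /h/ and /s/) fails the environment for rule 2, so it stays [e].
/s/ (between /e/ and /e/): between two vowels, so rule 1 applies → [z].
/e/ (between /s/ and /ɡ/) fails the environment for rule 2, so it stays [e].
/ɡ/ (between /e/ and /ɡ/): rule 3 targets it, but not between two vowels → unchanged [ɡ].
/ɡ/ (between /ɡ/ and /a/): rule 3 targets it, but not between two vowels → unchanged [ɡ].
/a/ — between /ɡ/ and /ɡ/; rule 2 does not apply here → [a].
/ɡ/ (between /a/ and /i/) occurs between two vowels → [ɣ] by rule 3.
/i/ (between /ɡ/ and /f/) is in the target of rule 2 but the environment (before a nasal consonant) is not met → [i].
/f/ — word-final; rule 1 does not apply here → [f].

[hezeɡɡaɣif]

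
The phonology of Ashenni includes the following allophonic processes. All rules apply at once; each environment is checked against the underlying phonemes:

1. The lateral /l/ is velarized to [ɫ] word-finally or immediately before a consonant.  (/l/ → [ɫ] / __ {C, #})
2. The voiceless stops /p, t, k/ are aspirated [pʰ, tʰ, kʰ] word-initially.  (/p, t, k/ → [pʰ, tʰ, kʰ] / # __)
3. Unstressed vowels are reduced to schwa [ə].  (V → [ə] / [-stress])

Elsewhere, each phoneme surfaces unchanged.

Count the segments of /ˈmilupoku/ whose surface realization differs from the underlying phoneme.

3

Segments that undergo a rule: /u/ → [ə] (rule 3); /o/ → [ə] (rule 3); /u/ → [ə] (rule 3).
All other segments surface unchanged.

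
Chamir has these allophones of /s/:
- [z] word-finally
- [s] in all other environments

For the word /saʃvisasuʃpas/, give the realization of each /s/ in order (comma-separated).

Occurrence 1 (position 1): no conditioning environment matches → elsewhere allophone [s].
Occurrence 2 (position 6): no conditioning environment matches → elsewhere allophone [s].
Occurrence 3 (position 8): no conditioning environment matches → elsewhere allophone [s].
Occurrence 4 (position 13): word-finally → [z].

[s], [s], [s], [z]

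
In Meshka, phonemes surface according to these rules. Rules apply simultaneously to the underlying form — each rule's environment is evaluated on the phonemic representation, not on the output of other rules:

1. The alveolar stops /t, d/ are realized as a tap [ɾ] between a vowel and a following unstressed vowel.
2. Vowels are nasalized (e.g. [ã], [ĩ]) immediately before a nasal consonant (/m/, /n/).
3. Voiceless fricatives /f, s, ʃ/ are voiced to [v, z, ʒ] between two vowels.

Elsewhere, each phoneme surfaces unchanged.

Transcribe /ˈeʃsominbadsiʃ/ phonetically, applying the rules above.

[ˈeʃsõmĩnbadsiʃ]

/e/ — word-initial; rule 2 does not apply here → [e].
/ʃ/ (between /e/ and /s/) is in the target of rule 3 but the environment (between two vowels) is not met → [ʃ].
/s/ (between /ʃ/ and /o/): rule 3 targets it, but not between two vowels → unchanged [s].
/o/ — between /s/ and /m/, before a nasal consonant — surfaces as [õ] (rule 2).
/m/ (between /o/ and /i/) is unaffected → [m].
Rule 2 applies to /i/ (between /m/ and /n/: before a nasal consonant) → [ĩ].
/n/ (between /i/ and /b/): no rule targets it → [n].
/b/ — not in any rule's target class → [b].
/a/ (between /b/ and /d/) is in the target of rule 2 but the environment (before a nasal consonant) is not met → [a].
/d/ (between /a/ and /s/) fails the environment for rule 1, so it stays [d].
/s/ (between /d/ and /i/) is in the target of rule 3 but the environment (between two vowels) is not met → [s].
/i/ — between /s/ and /ʃ/; rule 2 does not apply here → [i].
/ʃ/ — word-final; rule 3 does not apply here → [ʃ].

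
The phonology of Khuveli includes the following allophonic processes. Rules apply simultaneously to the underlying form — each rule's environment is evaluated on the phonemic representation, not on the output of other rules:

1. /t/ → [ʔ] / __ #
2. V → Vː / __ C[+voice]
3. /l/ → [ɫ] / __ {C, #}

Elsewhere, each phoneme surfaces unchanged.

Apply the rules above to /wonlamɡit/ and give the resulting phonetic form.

[woːnlaːmɡiʔ]

/o/ — between /w/ and /n/, before a voiced consonant — surfaces as [oː] (rule 2).
/l/ (between /n/ and /a/) fails the environment for rule 3, so it stays [l].
/a/ (between /l/ and /m/) occurs before a voiced consonant → [aː] by rule 2.
/i/ (between /ɡ/ and /t/) fails the environment for rule 2, so it stays [i].
/t/ (word-final): word-finally, so rule 1 applies → [ʔ].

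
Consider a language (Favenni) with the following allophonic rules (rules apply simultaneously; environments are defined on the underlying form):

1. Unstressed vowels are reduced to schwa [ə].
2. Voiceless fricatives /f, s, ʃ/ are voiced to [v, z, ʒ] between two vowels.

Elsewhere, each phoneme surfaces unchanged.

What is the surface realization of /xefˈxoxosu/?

[xəfˈxoxəzə]

/x/ (word-initial): no rule targets it → [x].
/e/ meets the environment for rule 1 (in an unstressed syllable) → [ə].
/f/ (between /e/ and /x/): rule 2 targets it, but not between two vowels → unchanged [f].
/x/ — not in any rule's target class → [x].
/o/ (between /x/ and /x/) is in the target of rule 1 but the environment (in an unstressed syllable) is not met → [o].
/x/ stays [x].
/o/ meets the environment for rule 1 (in an unstressed syllable) → [ə].
/s/ (between /o/ and /u/) occurs between two vowels → [z] by rule 2.
/u/ — word-final, in an unstressed syllable — surfaces as [ə] (rule 1).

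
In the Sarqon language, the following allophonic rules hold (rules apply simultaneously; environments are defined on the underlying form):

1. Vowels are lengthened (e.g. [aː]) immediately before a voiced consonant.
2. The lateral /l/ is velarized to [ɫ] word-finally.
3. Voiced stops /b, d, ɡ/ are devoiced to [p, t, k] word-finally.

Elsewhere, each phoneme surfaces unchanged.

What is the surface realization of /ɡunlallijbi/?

/ɡ/ (word-initial): rule 3 targets it, but not word-finally → unchanged [ɡ].
/u/ meets the environment for rule 1 (before a voiced consonant) → [uː].
/n/ stays [n].
/l/ (between /n/ and /a/) is in the target of rule 2 but the environment (word-finally) is not met → [l].
/a/ — between /l/ and /l/, before a voiced consonant — surfaces as [aː] (rule 1).
/l/ (between /a/ and /l/) fails the environment for rule 2, so it stays [l].
/l/ — between /l/ and /i/; rule 2 does not apply here → [l].
/i/ (between /l/ and /j/) occurs before a voiced consonant → [iː] by rule 1.
/j/ stays [j].
/b/ (between /j/ and /i/) is in the target of rule 3 but the environment (word-finally) is not met → [b].
/i/ (word-final) is in the target of rule 1 but the environment (before a voiced consonant) is not met → [i].

[ɡuːnlaːlliːjbi]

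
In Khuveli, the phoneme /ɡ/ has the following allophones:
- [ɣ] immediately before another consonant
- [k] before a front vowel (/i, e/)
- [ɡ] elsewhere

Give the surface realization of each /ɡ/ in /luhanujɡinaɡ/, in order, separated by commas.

[k], [ɡ]

Occurrence 1 (position 8): before a front vowel (/i, e/) → [k].
Occurrence 2 (position 12): no conditioning environment matches → elsewhere allophone [ɡ].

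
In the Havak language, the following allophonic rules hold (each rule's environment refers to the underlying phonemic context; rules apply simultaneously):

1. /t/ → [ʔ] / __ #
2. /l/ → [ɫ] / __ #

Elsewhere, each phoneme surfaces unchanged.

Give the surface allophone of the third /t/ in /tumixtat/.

/t/ (word-final) occurs word-finally → [ʔ] by rule 1.

[ʔ]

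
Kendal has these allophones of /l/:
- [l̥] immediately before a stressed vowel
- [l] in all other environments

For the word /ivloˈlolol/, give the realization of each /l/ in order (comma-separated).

Occurrence 1 (position 3): no conditioning environment matches → elsewhere allophone [l].
Occurrence 2 (position 5): immediately before a stressed vowel → [l̥].
Occurrence 3 (position 7): no conditioning environment matches → elsewhere allophone [l].
Occurrence 4 (position 9): no conditioning environment matches → elsewhere allophone [l].

[l], [l̥], [l], [l]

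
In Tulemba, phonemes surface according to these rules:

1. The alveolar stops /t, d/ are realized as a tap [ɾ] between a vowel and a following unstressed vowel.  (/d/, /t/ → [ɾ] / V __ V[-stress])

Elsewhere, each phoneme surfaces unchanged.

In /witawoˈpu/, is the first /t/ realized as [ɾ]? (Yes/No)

/t/ — between /i/ and /a/, between a vowel and a following unstressed vowel — surfaces as [ɾ] (rule 1).
The actual realization is [ɾ], which matches [ɾ].

Yes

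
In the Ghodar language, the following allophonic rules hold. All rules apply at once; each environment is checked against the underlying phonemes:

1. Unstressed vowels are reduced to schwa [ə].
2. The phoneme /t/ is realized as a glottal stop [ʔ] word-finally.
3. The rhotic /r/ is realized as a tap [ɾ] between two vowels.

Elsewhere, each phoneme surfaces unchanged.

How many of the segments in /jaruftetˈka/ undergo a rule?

4

Segments that undergo a rule: /a/ → [ə] (rule 1); /r/ → [ɾ] (rule 3); /u/ → [ə] (rule 1); /e/ → [ə] (rule 1).
All other segments surface unchanged.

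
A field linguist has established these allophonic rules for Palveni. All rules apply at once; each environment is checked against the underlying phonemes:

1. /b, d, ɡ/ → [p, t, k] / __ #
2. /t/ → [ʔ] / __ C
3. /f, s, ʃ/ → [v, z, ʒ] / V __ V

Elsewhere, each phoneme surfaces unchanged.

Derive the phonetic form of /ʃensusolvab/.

[ʃensuzolvap]

/ʃ/ (word-initial) is in the target of rule 3 but the environment (between two vowels) is not met → [ʃ].
/e/ (between /ʃ/ and /n/) is unaffected → [e].
/n/ stays [n].
/s/ (between /n/ and /u/): rule 3 targets it, but not between two vowels → unchanged [s].
/u/ — not in any rule's target class → [u].
/s/ (between /u/ and /o/) occurs between two vowels → [z] by rule 3.
/o/ (between /s/ and /l/) is unaffected → [o].
/l/ (between /o/ and /v/) is unaffected → [l].
/v/ — not in any rule's target class → [v].
/a/ stays [a].
Rule 1 applies to /b/ (word-final: word-finally) → [p].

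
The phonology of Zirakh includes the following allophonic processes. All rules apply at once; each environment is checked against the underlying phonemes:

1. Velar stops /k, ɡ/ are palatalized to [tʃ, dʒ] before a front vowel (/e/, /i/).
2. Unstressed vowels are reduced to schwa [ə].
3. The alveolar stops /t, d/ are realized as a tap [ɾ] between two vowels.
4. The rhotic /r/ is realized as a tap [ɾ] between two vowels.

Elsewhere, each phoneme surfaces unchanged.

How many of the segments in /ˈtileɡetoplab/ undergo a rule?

6

Segments that undergo a rule: /e/ → [ə] (rule 2); /ɡ/ → [dʒ] (rule 1); /e/ → [ə] (rule 2); /t/ → [ɾ] (rule 3); /o/ → [ə] (rule 2); /a/ → [ə] (rule 2).
All other segments surface unchanged.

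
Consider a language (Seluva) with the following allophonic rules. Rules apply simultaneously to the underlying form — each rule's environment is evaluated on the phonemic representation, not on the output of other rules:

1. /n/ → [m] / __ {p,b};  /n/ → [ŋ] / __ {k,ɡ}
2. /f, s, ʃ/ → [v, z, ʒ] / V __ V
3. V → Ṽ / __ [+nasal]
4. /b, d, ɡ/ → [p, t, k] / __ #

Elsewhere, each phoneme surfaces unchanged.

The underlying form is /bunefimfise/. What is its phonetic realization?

[bũnevĩmfize]

/b/ — word-initial; rule 4 does not apply here → [b].
/u/ — between /b/ and /n/, before a nasal consonant — surfaces as [ũ] (rule 3).
/n/ (between /u/ and /e/) fails the environment for rule 1, so it stays [n].
/e/ (between /n/ and /f/): rule 3 targets it, but not before a nasal consonant → unchanged [e].
/f/ meets the environment for rule 2 (between two vowels) → [v].
Rule 3 applies to /i/ (between /f/ and /m/: before a nasal consonant) → [ĩ].
/m/ stays [m].
/f/ (between /m/ and /i/) fails the environment for rule 2, so it stays [f].
/i/ (between /f/ and /s/) fails the environment for rule 3, so it stays [i].
/s/ (between /i/ and /e/): between two vowels, so rule 2 applies → [z].
/e/ (word-final): rule 3 targets it, but not before a nasal consonant → unchanged [e].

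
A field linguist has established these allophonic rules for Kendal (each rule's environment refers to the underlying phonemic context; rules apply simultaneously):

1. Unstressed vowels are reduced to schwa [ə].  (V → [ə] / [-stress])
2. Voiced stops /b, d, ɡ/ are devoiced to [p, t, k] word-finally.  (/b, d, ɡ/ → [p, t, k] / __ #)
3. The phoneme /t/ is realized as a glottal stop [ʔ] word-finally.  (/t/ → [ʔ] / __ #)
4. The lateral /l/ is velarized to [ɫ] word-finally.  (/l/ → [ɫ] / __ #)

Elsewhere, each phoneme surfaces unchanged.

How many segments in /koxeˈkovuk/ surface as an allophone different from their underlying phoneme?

Segments that undergo a rule: /o/ → [ə] (rule 1); /e/ → [ə] (rule 1); /u/ → [ə] (rule 1).
All other segments surface unchanged.

3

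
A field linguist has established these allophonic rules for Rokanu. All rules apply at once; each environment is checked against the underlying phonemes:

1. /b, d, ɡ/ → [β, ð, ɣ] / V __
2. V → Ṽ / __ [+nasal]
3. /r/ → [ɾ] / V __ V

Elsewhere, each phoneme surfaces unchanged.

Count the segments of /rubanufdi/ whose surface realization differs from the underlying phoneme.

2

Segments that undergo a rule: /b/ → [β] (rule 1); /a/ → [ã] (rule 2).
All other segments surface unchanged.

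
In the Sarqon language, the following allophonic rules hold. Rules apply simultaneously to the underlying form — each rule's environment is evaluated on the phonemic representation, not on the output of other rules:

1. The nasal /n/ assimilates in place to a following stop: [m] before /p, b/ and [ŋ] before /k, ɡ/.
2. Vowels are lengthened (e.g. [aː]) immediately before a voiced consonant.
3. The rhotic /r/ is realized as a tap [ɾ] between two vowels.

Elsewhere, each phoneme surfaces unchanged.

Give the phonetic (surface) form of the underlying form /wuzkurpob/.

[wuːzkuːrpoːb]

/w/ — not in any rule's target class → [w].
Rule 2 applies to /u/ (between /w/ and /z/: before a voiced consonant) → [uː].
/z/ — not in any rule's target class → [z].
/k/ stays [k].
/u/ (between /k/ and /r/): before a voiced consonant, so rule 2 applies → [uː].
/r/ (between /u/ and /p/): rule 3 targets it, but not between two vowels → unchanged [r].
/p/ (between /r/ and /o/) is unaffected → [p].
Rule 2 applies to /o/ (between /p/ and /b/: before a voiced consonant) → [oː].
/b/ — not in any rule's target class → [b].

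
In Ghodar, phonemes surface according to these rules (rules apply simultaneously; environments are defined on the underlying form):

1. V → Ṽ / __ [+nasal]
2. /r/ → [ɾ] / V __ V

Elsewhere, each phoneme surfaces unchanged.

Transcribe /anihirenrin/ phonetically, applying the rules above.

/a/ — word-initial, before a nasal consonant — surfaces as [ã] (rule 1).
/i/ (between /n/ and /h/) fails the environment for rule 1, so it stays [i].
/i/ (between /h/ and /r/): rule 1 targets it, but not before a nasal consonant → unchanged [i].
Rule 2 applies to /r/ (between /i/ and /e/: between two vowels) → [ɾ].
/e/ meets the environment for rule 1 (before a nasal consonant) → [ẽ].
/r/ (between /n/ and /i/): rule 2 targets it, but not between two vowels → unchanged [r].
/i/ — between /r/ and /n/, before a nasal consonant — surfaces as [ĩ] (rule 1).

[ãnihiɾẽnrĩn]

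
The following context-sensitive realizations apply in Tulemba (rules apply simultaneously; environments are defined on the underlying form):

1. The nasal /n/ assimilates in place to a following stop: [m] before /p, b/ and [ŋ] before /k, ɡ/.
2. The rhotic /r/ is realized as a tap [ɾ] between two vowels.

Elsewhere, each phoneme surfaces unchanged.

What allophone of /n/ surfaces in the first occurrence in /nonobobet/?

[n]

/n/ (word-initial) is in the target of rule 1 but the environment (before a labial or velar stop) is not met → [n].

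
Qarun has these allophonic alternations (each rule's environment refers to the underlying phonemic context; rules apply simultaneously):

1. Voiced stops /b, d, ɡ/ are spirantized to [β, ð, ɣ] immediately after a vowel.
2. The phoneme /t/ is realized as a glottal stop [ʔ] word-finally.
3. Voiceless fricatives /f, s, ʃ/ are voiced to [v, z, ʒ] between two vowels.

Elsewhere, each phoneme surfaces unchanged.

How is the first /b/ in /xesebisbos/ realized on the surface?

/b/ (between /e/ and /i/): immediately after a vowel, so rule 1 applies → [β].

[β]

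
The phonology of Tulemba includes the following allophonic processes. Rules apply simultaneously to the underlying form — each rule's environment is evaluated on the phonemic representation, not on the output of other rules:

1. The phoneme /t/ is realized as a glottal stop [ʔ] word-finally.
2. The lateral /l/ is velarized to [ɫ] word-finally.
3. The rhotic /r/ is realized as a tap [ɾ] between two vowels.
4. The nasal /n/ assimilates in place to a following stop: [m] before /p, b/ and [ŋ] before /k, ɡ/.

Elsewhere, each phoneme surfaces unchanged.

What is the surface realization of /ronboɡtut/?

/r/ — word-initial; rule 3 does not apply here → [r].
/o/ (between /r/ and /n/): no rule targets it → [o].
/n/ (between /o/ and /b/): before a labial or velar stop, so rule 4 applies → [m].
/b/ (between /n/ and /o/): no rule targets it → [b].
/o/ (between /b/ and /ɡ/) is unaffected → [o].
/ɡ/ — not in any rule's target class → [ɡ].
/t/ (between /ɡ/ and /u/): rule 1 targets it, but not word-finally → unchanged [t].
/u/ stays [u].
/t/ meets the environment for rule 1 (word-finally) → [ʔ].

[romboɡtuʔ]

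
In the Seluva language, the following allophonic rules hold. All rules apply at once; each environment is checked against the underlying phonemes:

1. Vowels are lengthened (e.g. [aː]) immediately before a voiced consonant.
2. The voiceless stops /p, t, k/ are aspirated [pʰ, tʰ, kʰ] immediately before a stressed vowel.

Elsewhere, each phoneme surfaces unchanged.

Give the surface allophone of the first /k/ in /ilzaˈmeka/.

/k/ — between /e/ and /a/; rule 2 does not apply here → [k].

[k]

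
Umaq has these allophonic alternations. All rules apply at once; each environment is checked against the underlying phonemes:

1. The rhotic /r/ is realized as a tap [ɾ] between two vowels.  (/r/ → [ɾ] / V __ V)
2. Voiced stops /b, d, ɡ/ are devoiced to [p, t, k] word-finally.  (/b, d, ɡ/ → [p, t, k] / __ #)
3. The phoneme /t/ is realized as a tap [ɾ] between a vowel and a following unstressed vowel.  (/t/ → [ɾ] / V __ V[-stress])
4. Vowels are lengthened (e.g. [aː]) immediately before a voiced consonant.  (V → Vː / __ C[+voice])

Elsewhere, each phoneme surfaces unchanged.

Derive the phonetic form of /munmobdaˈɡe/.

/m/ stays [m].
/u/ meets the environment for rule 4 (before a voiced consonant) → [uː].
/n/ (between /u/ and /m/) is unaffected → [n].
/m/ stays [m].
/o/ (between /m/ and /b/): before a voiced consonant, so rule 4 applies → [oː].
/b/ (between /o/ and /d/): rule 2 targets it, but not word-finally → unchanged [b].
/d/ (between /b/ and /a/) fails the environment for rule 2, so it stays [d].
Rule 4 applies to /a/ (between /d/ and /ɡ/: before a voiced consonant) → [aː].
/ɡ/ (between /a/ and /e/): rule 2 targets it, but not word-finally → unchanged [ɡ].
/e/ (word-final) fails the environment for rule 4, so it stays [e].

[muːnmoːbdaːˈɡe]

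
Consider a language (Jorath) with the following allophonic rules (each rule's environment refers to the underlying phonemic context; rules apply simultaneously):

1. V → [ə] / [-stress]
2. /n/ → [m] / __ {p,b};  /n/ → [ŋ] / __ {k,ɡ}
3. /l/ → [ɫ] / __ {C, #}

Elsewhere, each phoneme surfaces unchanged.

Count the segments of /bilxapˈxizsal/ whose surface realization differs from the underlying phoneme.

Segments that undergo a rule: /i/ → [ə] (rule 1); /l/ → [ɫ] (rule 3); /a/ → [ə] (rule 1); /a/ → [ə] (rule 1); /l/ → [ɫ] (rule 3).
All other segments surface unchanged.

5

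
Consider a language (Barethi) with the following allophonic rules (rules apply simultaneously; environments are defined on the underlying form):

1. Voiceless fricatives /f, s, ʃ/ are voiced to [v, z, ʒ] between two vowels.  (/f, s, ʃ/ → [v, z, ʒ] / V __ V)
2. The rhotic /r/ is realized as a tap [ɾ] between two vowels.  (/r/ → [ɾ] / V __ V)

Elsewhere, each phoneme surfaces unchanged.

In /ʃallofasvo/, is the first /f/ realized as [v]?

Yes

/f/ (between /o/ and /a/) occurs between two vowels → [v] by rule 1.
The actual realization is [v], which matches [v].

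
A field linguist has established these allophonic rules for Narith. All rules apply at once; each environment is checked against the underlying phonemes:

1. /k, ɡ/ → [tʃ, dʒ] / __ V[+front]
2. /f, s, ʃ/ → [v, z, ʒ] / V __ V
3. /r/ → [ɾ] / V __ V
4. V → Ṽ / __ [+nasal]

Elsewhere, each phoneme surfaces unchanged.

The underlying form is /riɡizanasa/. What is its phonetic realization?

[ridʒizãnaza]

/r/ (word-initial) fails the environment for rule 3, so it stays [r].
/i/ (between /r/ and /ɡ/) is in the target of rule 4 but the environment (before a nasal consonant) is not met → [i].
Rule 1 applies to /ɡ/ (between /i/ and /i/: before a front vowel) → [dʒ].
/i/ — between /ɡ/ and /z/; rule 4 does not apply here → [i].
/z/ (between /i/ and /a/): no rule targets it → [z].
/a/ (between /z/ and /n/): before a nasal consonant, so rule 4 applies → [ã].
/n/ stays [n].
/a/ (between /n/ and /s/) fails the environment for rule 4, so it stays [a].
/s/ meets the environment for rule 2 (between two vowels) → [z].
/a/ — word-final; rule 4 does not apply here → [a].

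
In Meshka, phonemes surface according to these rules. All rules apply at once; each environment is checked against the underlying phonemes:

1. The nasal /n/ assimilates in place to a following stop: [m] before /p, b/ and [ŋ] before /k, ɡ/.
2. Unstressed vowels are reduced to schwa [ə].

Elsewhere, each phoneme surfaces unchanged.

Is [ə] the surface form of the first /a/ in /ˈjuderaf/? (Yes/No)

Yes

/a/ — between /r/ and /f/, in an unstressed syllable — surfaces as [ə] (rule 2).
The actual realization is [ə], which matches [ə].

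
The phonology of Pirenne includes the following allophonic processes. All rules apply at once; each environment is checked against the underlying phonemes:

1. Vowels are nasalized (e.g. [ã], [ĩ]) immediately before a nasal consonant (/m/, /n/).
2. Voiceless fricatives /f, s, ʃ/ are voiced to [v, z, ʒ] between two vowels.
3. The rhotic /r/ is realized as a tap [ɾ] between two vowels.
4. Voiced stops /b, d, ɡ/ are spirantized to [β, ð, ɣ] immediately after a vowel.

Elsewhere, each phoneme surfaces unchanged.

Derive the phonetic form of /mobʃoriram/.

/o/ (between /m/ and /b/) is in the target of rule 1 but the environment (before a nasal consonant) is not met → [o].
/b/ (between /o/ and /ʃ/): immediately after a vowel, so rule 4 applies → [β].
/ʃ/ (between /b/ and /o/) is in the target of rule 2 but the environment (between two vowels) is not met → [ʃ].
/o/ (between /ʃ/ and /r/) fails the environment for rule 1, so it stays [o].
Rule 3 applies to /r/ (between /o/ and /i/: between two vowels) → [ɾ].
/i/ (between /r/ and /r/) is in the target of rule 1 but the environment (before a nasal consonant) is not met → [i].
/r/ (between /i/ and /a/) occurs between two vowels → [ɾ] by rule 3.
/a/ — between /r/ and /m/, before a nasal consonant — surfaces as [ã] (rule 1).

[moβʃoɾiɾãm]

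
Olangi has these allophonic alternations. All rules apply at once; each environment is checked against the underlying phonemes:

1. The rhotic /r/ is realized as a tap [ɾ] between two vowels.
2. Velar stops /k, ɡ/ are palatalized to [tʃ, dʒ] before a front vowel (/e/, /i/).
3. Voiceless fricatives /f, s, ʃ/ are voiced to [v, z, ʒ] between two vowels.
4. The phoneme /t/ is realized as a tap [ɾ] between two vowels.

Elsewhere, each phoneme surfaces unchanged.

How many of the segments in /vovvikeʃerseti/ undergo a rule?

Segments that undergo a rule: /k/ → [tʃ] (rule 2); /ʃ/ → [ʒ] (rule 3); /t/ → [ɾ] (rule 4).
All other segments surface unchanged.

3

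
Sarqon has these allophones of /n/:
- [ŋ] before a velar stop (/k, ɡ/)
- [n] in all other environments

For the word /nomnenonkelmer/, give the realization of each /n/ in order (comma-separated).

[n], [n], [n], [ŋ]

Occurrence 1 (position 1): no conditioning environment matches → elsewhere allophone [n].
Occurrence 2 (position 4): no conditioning environment matches → elsewhere allophone [n].
Occurrence 3 (position 6): no conditioning environment matches → elsewhere allophone [n].
Occurrence 4 (position 8): before a velar stop → [ŋ].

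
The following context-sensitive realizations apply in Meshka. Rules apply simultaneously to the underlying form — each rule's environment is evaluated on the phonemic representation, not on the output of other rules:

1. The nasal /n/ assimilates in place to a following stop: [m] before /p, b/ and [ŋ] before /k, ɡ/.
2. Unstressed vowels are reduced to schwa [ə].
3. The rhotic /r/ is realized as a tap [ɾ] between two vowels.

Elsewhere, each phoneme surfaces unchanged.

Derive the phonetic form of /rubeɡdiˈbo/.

[rəbəɡdəˈbo]

/r/ (word-initial) is in the target of rule 3 but the environment (between two vowels) is not met → [r].
/u/ meets the environment for rule 2 (in an unstressed syllable) → [ə].
/b/ (between /u/ and /e/): no rule targets it → [b].
/e/ meets the environment for rule 2 (in an unstressed syllable) → [ə].
/ɡ/ — not in any rule's target class → [ɡ].
/d/ (between /ɡ/ and /i/) is unaffected → [d].
Rule 2 applies to /i/ (between /d/ and /b/: in an unstressed syllable) → [ə].
/b/ (between /i/ and /o/): no rule targets it → [b].
/o/ — word-final; rule 2 does not apply here → [o].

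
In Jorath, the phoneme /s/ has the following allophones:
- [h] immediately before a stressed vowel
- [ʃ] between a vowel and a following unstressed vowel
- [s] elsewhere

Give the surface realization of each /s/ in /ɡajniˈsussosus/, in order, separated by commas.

[h], [s], [s], [ʃ], [s]

Occurrence 1 (position 6): immediately before a stressed vowel → [h].
Occurrence 2 (position 8): no conditioning environment matches → elsewhere allophone [s].
Occurrence 3 (position 9): no conditioning environment matches → elsewhere allophone [s].
Occurrence 4 (position 11): between a vowel and a following unstressed vowel → [ʃ].
Occurrence 5 (position 13): no conditioning environment matches → elsewhere allophone [s].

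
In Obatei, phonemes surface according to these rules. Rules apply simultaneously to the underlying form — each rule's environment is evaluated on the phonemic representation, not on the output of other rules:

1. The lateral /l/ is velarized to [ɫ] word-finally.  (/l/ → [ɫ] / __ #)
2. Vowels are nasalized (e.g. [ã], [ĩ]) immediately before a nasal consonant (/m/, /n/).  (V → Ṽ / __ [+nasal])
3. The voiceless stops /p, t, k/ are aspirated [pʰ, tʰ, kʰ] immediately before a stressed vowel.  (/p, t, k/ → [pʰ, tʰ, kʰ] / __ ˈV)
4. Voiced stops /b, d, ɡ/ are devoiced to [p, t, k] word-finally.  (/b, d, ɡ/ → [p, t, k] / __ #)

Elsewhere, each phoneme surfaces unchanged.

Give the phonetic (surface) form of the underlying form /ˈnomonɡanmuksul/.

[ˈnõmõnɡãnmuksuɫ]

/o/ (between /n/ and /m/): before a nasal consonant, so rule 2 applies → [õ].
/o/ (between /m/ and /n/) occurs before a nasal consonant → [õ] by rule 2.
/ɡ/ (between /n/ and /a/): rule 4 targets it, but not word-finally → unchanged [ɡ].
/a/ (between /ɡ/ and /n/): before a nasal consonant, so rule 2 applies → [ã].
/u/ — between /m/ and /k/; rule 2 does not apply here → [u].
/k/ (between /u/ and /s/) fails the environment for rule 3, so it stays [k].
/u/ (between /s/ and /l/): rule 2 targets it, but not before a nasal consonant → unchanged [u].
/l/ (word-final): word-finally, so rule 1 applies → [ɫ].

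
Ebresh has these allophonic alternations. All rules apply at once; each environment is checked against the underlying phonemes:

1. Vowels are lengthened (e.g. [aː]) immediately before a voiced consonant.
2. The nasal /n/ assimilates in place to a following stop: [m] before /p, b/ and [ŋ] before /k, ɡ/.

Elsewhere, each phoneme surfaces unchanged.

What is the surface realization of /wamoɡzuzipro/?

[waːmoːɡzuːzipro]

Rule 1 applies to /a/ (between /w/ and /m/: before a voiced consonant) → [aː].
/o/ (between /m/ and /ɡ/) occurs before a voiced consonant → [oː] by rule 1.
/u/ — between /z/ and /z/, before a voiced consonant — surfaces as [uː] (rule 1).
/i/ (between /z/ and /p/) fails the environment for rule 1, so it stays [i].
/o/ — word-final; rule 1 does not apply here → [o].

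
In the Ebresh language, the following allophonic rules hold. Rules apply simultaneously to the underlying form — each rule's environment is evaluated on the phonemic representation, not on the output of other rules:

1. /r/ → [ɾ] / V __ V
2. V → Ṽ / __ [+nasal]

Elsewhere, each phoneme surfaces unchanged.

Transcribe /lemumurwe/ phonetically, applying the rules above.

[lẽmũmurwe]

/e/ (between /l/ and /m/) occurs before a nasal consonant → [ẽ] by rule 2.
Rule 2 applies to /u/ (between /m/ and /m/: before a nasal consonant) → [ũ].
/u/ (between /m/ and /r/) fails the environment for rule 2, so it stays [u].
/r/ (between /u/ and /w/) is in the target of rule 1 but the environment (between two vowels) is not met → [r].
/e/ (word-final): rule 2 targets it, but not before a nasal consonant → unchanged [e].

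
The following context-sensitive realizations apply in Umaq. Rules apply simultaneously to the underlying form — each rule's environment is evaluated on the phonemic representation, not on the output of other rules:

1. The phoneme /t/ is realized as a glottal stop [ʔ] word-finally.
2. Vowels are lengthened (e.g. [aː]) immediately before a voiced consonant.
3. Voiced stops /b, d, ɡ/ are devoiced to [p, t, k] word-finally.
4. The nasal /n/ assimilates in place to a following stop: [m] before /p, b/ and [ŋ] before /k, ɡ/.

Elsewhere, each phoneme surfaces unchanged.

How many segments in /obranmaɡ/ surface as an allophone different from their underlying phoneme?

4

Segments that undergo a rule: /o/ → [oː] (rule 2); /a/ → [aː] (rule 2); /a/ → [aː] (rule 2); /ɡ/ → [k] (rule 3).
All other segments surface unchanged.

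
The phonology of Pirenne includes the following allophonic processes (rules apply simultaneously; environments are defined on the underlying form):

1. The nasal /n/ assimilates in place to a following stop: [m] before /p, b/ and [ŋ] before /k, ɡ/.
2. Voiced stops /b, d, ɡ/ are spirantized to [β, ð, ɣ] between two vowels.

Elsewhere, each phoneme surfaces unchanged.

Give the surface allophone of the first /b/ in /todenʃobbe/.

/b/ (between /o/ and /b/) is in the target of rule 2 but the environment (between two vowels) is not met → [b].

[b]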